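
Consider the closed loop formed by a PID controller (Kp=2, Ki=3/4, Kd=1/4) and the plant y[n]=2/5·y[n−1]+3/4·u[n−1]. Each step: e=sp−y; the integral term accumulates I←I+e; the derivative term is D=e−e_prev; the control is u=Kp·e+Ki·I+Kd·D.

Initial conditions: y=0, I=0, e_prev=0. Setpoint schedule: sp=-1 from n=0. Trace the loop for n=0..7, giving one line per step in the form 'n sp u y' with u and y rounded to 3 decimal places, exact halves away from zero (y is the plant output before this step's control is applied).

(exact arithmetic carried between steps; '≈' marks a value shown rounded to 6 d.p. or computed from one; I and e_prev carry over from the previous line; the table rounds u and y to 3 d.p., halves away from zero)
n=0: y=0, sp=-1, e=sp−y=-1; I=-1, D=e−e_prev=-1; u=2·(-1)+3/4·(-1)+1/4·(-1)=-3; next y=2/5·0+3/4·(-3)=-2.25
n=1: y=-2.25, sp=-1, e=sp−y=1.25; I=0.25, D=e−e_prev=2.25; u=2·1.25+3/4·0.25+1/4·2.25=3.25; next y=2/5·(-2.25)+3/4·3.25=1.5375
n=2: y=1.5375, sp=-1, e=sp−y=-2.5375; I=-2.2875, D=e−e_prev=-3.7875; u=2·(-2.5375)+3/4·(-2.2875)+1/4·(-3.7875)=-7.7375; next y=2/5·1.5375+3/4·(-7.7375)=-5.188125
n=3: y=-5.188125, sp=-1, e=sp−y=4.188125; I=1.900625, D=e−e_prev=6.725625; u=2·4.188125+3/4·1.900625+1/4·6.725625=11.483125; next y=2/5·(-5.188125)+3/4·11.483125≈6.537094
n=4: y≈6.537094, sp=-1, e=sp−y≈-7.537094; I≈-5.636469, D=e−e_prev≈-11.725219; u=2·(-7.537094)+3/4·(-5.636469)+1/4·(-11.725219)≈-22.232844; next y=2/5·6.537094+3/4·(-22.232844)≈-14.059795
n=5: y≈-14.059795, sp=-1, e=sp−y≈13.059795; I≈7.423327, D=e−e_prev≈20.596889; u=2·13.059795+3/4·7.423327+1/4·20.596889≈36.836308; next y=2/5·(-14.059795)+3/4·36.836308≈22.003313
n=6: y≈22.003313, sp=-1, e=sp−y≈-23.003313; I≈-15.579986, D=e−e_prev≈-36.063108; u=2·(-23.003313)+3/4·(-15.579986)+1/4·(-36.063108)≈-66.707392; next y=2/5·22.003313+3/4·(-66.707392)≈-41.229219
n=7: y≈-41.229219, sp=-1, e=sp−y≈40.229219; I≈24.649233, D=e−e_prev≈63.232532; u=2·40.229219+3/4·24.649233+1/4·63.232532≈114.753496; next y=2/5·(-41.229219)+3/4·114.753496≈69.573434

0 -1 -3.000 0.000
1 -1 3.250 -2.250
2 -1 -7.738 1.538
3 -1 11.483 -5.188
4 -1 -22.233 6.537
5 -1 36.836 -14.060
6 -1 -66.707 22.003
7 -1 114.753 -41.229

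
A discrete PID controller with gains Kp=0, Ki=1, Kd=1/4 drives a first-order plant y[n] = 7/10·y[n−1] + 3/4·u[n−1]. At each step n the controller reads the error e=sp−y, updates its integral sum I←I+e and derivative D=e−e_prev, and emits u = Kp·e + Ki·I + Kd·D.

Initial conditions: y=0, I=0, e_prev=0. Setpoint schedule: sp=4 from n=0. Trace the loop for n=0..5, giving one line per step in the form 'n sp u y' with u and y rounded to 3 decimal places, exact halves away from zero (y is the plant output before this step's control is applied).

(exact arithmetic carried between steps; '≈' marks a value shown rounded to 6 d.p. or computed from one; I and e_prev carry over from the previous line; the table rounds u and y to 3 d.p., halves away from zero)
n=0: y=0, sp=4, e=sp−y=4; I=4, D=e−e_prev=4; u=0·4+1·4+1/4·4=5; next y=7/10·0+3/4·5=3.75
n=1: y=3.75, sp=4, e=sp−y=0.25; I=4.25, D=e−e_prev=-3.75; u=0·0.25+1·4.25+1/4·(-3.75)=3.3125; next y=7/10·3.75+3/4·3.3125=5.109375
n=2: y=5.109375, sp=4, e=sp−y=-1.109375; I=3.140625, D=e−e_prev=-1.359375; u=0·(-1.109375)+1·3.140625+1/4·(-1.359375)≈2.800781; next y=7/10·5.109375+3/4·2.800781≈5.677148
n=3: y≈5.677148, sp=4, e=sp−y≈-1.677148; I≈1.463477, D=e−e_prev≈-0.567773; u=0·(-1.677148)+1·1.463477+1/4·(-0.567773)≈1.321533; next y=7/10·5.677148+3/4·1.321533≈4.965154
n=4: y≈4.965154, sp=4, e=sp−y≈-0.965154; I≈0.498323, D=e−e_prev≈0.711995; u=0·(-0.965154)+1·0.498323+1/4·0.711995≈0.676321; next y=7/10·4.965154+3/4·0.676321≈3.982849
n=5: y≈3.982849, sp=4, e=sp−y≈0.017151; I≈0.515474, D=e−e_prev≈0.982305; u=0·0.017151+1·0.515474+1/4·0.982305≈0.761050; next y=7/10·3.982849+3/4·0.761050≈3.358782

0 4 5.000 0.000
1 4 3.313 3.750
2 4 2.801 5.109
3 4 1.322 5.677
4 4 0.676 4.965
5 4 0.761 3.983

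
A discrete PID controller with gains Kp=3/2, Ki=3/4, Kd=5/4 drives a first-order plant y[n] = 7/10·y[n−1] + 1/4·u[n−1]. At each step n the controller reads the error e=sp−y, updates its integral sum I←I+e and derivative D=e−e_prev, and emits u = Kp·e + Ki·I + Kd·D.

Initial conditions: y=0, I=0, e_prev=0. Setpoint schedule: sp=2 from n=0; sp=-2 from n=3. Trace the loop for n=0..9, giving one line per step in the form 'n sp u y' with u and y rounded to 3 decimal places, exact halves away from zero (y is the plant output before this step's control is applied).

(exact arithmetic carried between steps; '≈' marks a value shown rounded to 6 d.p. or computed from one; I and e_prev carry over from the previous line; the table rounds u and y to 3 d.p., halves away from zero)
n=0: y=0, sp=2, e=sp−y=2; I=2, D=e−e_prev=2; u=3/2·2+3/4·2+5/4·2=7; next y=7/10·0+1/4·7=1.75
n=1: y=1.75, sp=2, e=sp−y=0.25; I=2.25, D=e−e_prev=-1.75; u=3/2·0.25+3/4·2.25+5/4·(-1.75)=-0.125; next y=7/10·1.75+1/4·(-0.125)=1.19375
n=2: y=1.19375, sp=2, e=sp−y=0.80625; I=3.05625, D=e−e_prev=0.55625; u=3/2·0.80625+3/4·3.05625+5/4·0.55625=4.196875; next y=7/10·1.19375+1/4·4.196875≈1.884844
n=3: y≈1.884844, sp=-2, e=sp−y≈-3.884844; I≈-0.828594, D=e−e_prev≈-4.691094; u=3/2·(-3.884844)+3/4·(-0.828594)+5/4·(-4.691094)≈-12.312578; next y=7/10·1.884844+1/4·(-12.312578)≈-1.758754
n=4: y≈-1.758754, sp=-2, e=sp−y≈-0.241246; I≈-1.069840, D=e−e_prev≈3.643598; u=3/2·(-0.241246)+3/4·(-1.069840)+5/4·3.643598≈3.390248; next y=7/10·(-1.758754)+1/4·3.390248≈-0.383566
n=5: y≈-0.383566, sp=-2, e=sp−y≈-1.616434; I≈-2.686274, D=e−e_prev≈-1.375188; u=3/2·(-1.616434)+3/4·(-2.686274)+5/4·(-1.375188)≈-6.158342; next y=7/10·(-0.383566)+1/4·(-6.158342)≈-1.808082
n=6: y≈-1.808082, sp=-2, e=sp−y≈-0.191918; I≈-2.878193, D=e−e_prev≈1.424516; u=3/2·(-0.191918)+3/4·(-2.878193)+5/4·1.424516≈-0.665877; next y=7/10·(-1.808082)+1/4·(-0.665877)≈-1.432126
n=7: y≈-1.432126, sp=-2, e=sp−y≈-0.567874; I≈-3.446066, D=e−e_prev≈-0.375955; u=3/2·(-0.567874)+3/4·(-3.446066)+5/4·(-0.375955)≈-3.906304; next y=7/10·(-1.432126)+1/4·(-3.906304)≈-1.979064
n=8: y≈-1.979064, sp=-2, e=sp−y≈-0.020936; I≈-3.467002, D=e−e_prev≈0.546938; u=3/2·(-0.020936)+3/4·(-3.467002)+5/4·0.546938≈-1.947982; next y=7/10·(-1.979064)+1/4·(-1.947982)≈-1.872341
n=9: y≈-1.872341, sp=-2, e=sp−y≈-0.127659; I≈-3.594661, D=e−e_prev≈-0.106724; u=3/2·(-0.127659)+3/4·(-3.594661)+5/4·(-0.106724)≈-3.020890; next y=7/10·(-1.872341)+1/4·(-3.020890)≈-2.065861

0 2 7.000 0.000
1 2 -0.125 1.750
2 2 4.197 1.194
3 -2 -12.313 1.885
4 -2 3.390 -1.759
5 -2 -6.158 -0.384
6 -2 -0.666 -1.808
7 -2 -3.906 -1.432
8 -2 -1.948 -1.979
9 -2 -3.021 -1.872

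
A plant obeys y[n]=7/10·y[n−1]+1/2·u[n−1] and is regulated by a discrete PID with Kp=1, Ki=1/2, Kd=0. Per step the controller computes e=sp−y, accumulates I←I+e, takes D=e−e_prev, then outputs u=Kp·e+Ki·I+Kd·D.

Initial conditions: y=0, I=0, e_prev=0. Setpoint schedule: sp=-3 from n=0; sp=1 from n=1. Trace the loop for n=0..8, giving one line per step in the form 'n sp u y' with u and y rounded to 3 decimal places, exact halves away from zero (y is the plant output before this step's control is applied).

0 -3 -4.500 0.000
1 1 3.375 -2.250
2 1 1.456 0.113
3 1 0.858 0.807
4 1 0.674 0.994
5 1 0.619 1.033
6 1 0.603 1.033
7 1 0.599 1.024
8 1 0.599 1.017

(exact arithmetic carried between steps; '≈' marks a value shown rounded to 6 d.p. or computed from one; I and e_prev carry over from the previous line; the table rounds u and y to 3 d.p., halves away from zero)
n=0: y=0, sp=-3, e=sp−y=-3; I=-3, D=e−e_prev=-3; u=1·(-3)+1/2·(-3)+0·(-3)=-4.5; next y=7/10·0+1/2·(-4.5)=-2.25
n=1: y=-2.25, sp=1, e=sp−y=3.25; I=0.25, D=e−e_prev=6.25; u=1·3.25+1/2·0.25+0·6.25=3.375; next y=7/10·(-2.25)+1/2·3.375=0.1125
n=2: y=0.1125, sp=1, e=sp−y=0.8875; I=1.1375, D=e−e_prev=-2.3625; u=1·0.8875+1/2·1.1375+0·(-2.3625)=1.45625; next y=7/10·0.1125+1/2·1.45625=0.806875
n=3: y=0.806875, sp=1, e=sp−y=0.193125; I=1.330625, D=e−e_prev=-0.694375; u=1·0.193125+1/2·1.330625+0·(-0.694375)≈0.858438; next y=7/10·0.806875+1/2·0.858438≈0.994031
n=4: y≈0.994031, sp=1, e=sp−y≈0.005969; I≈1.336594, D=e−e_prev≈-0.187156; u=1·0.005969+1/2·1.336594+0·(-0.187156)≈0.674266; next y=7/10·0.994031+1/2·0.674266≈1.032955
n=5: y≈1.032955, sp=1, e=sp−y≈-0.032955; I≈1.303639, D=e−e_prev≈-0.038923; u=1·(-0.032955)+1/2·1.303639+0·(-0.038923)≈0.618865; next y=7/10·1.032955+1/2·0.618865≈1.032501
n=6: y≈1.032501, sp=1, e=sp−y≈-0.032501; I≈1.271138, D=e−e_prev≈0.000454; u=1·(-0.032501)+1/2·1.271138+0·0.000454≈0.603068; next y=7/10·1.032501+1/2·0.603068≈1.024285
n=7: y≈1.024285, sp=1, e=sp−y≈-0.024285; I≈1.246854, D=e−e_prev≈0.008216; u=1·(-0.024285)+1/2·1.246854+0·0.008216≈0.599142; next y=7/10·1.024285+1/2·0.599142≈1.016570
n=8: y≈1.016570, sp=1, e=sp−y≈-0.016570; I≈1.230283, D=e−e_prev≈0.007714; u=1·(-0.016570)+1/2·1.230283+0·0.007714≈0.598571; next y=7/10·1.016570+1/2·0.598571≈1.010885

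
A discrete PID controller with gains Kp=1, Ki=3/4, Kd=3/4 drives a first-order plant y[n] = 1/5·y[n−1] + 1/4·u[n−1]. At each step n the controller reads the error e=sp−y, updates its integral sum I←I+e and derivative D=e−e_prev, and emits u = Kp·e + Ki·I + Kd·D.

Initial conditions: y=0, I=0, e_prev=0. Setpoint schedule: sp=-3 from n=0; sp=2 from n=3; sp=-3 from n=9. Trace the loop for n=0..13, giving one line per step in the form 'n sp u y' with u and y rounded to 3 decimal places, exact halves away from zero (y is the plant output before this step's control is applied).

0 -3 -7.500 0.000
1 -3 -2.813 -1.875
2 -3 -7.055 -1.078
3 2 6.854 -1.979
4 2 -2.830 1.318
5 2 4.559 -0.444
6 2 1.334 1.051
7 2 4.435 0.544
8 2 3.462 1.217
9 -3 -7.675 1.109
10 -3 -0.073 -1.697
11 -3 -6.503 -0.358
12 -3 -4.131 -1.697
13 -3 -6.925 -1.372

(exact arithmetic carried between steps; '≈' marks a value shown rounded to 6 d.p. or computed from one; I and e_prev carry over from the previous line; the table rounds u and y to 3 d.p., halves away from zero)
n=0: y=0, sp=-3, e=sp−y=-3; I=-3, D=e−e_prev=-3; u=1·(-3)+3/4·(-3)+3/4·(-3)=-7.5; next y=1/5·0+1/4·(-7.5)=-1.875
n=1: y=-1.875, sp=-3, e=sp−y=-1.125; I=-4.125, D=e−e_prev=1.875; u=1·(-1.125)+3/4·(-4.125)+3/4·1.875=-2.8125; next y=1/5·(-1.875)+1/4·(-2.8125)=-1.078125
n=2: y=-1.078125, sp=-3, e=sp−y=-1.921875; I=-6.046875, D=e−e_prev=-0.796875; u=1·(-1.921875)+3/4·(-6.046875)+3/4·(-0.796875)≈-7.054688; next y=1/5·(-1.078125)+1/4·(-7.054688)≈-1.979297
n=3: y≈-1.979297, sp=2, e=sp−y≈3.979297; I≈-2.067578, D=e−e_prev≈5.901172; u=1·3.979297+3/4·(-2.067578)+3/4·5.901172≈6.854492; next y=1/5·(-1.979297)+1/4·6.854492≈1.317764
n=4: y≈1.317764, sp=2, e=sp−y≈0.682236; I≈-1.385342, D=e−e_prev≈-3.297061; u=1·0.682236+3/4·(-1.385342)+3/4·(-3.297061)≈-2.829565; next y=1/5·1.317764+1/4·(-2.829565)≈-0.443839
n=5: y≈-0.443839, sp=2, e=sp−y≈2.443839; I≈1.058497, D=e−e_prev≈1.761602; u=1·2.443839+3/4·1.058497+3/4·1.761602≈4.558913; next y=1/5·(-0.443839)+1/4·4.558913≈1.050961
n=6: y≈1.050961, sp=2, e=sp−y≈0.949039; I≈2.007536, D=e−e_prev≈-1.494799; u=1·0.949039+3/4·2.007536+3/4·(-1.494799)≈1.333592; next y=1/5·1.050961+1/4·1.333592≈0.543590
n=7: y≈0.543590, sp=2, e=sp−y≈1.456410; I≈3.463946, D=e−e_prev≈0.507370; u=1·1.456410+3/4·3.463946+3/4·0.507370≈4.434897; next y=1/5·0.543590+1/4·4.434897≈1.217442
n=8: y≈1.217442, sp=2, e=sp−y≈0.782558; I≈4.246504, D=e−e_prev≈-0.673852; u=1·0.782558+3/4·4.246504+3/4·(-0.673852)≈3.462046; next y=1/5·1.217442+1/4·3.462046≈1.109000
n=9: y≈1.109000, sp=-3, e=sp−y≈-4.109000; I≈0.137504, D=e−e_prev≈-4.891558; u=1·(-4.109000)+3/4·0.137504+3/4·(-4.891558)≈-7.674541; next y=1/5·1.109000+1/4·(-7.674541)≈-1.696835
n=10: y≈-1.696835, sp=-3, e=sp−y≈-1.303165; I≈-1.165661, D=e−e_prev≈2.805835; u=1·(-1.303165)+3/4·(-1.165661)+3/4·2.805835≈-0.073034; next y=1/5·(-1.696835)+1/4·(-0.073034)≈-0.357626
n=11: y≈-0.357626, sp=-3, e=sp−y≈-2.642374; I≈-3.808036, D=e−e_prev≈-1.339210; u=1·(-2.642374)+3/4·(-3.808036)+3/4·(-1.339210)≈-6.502808; next y=1/5·(-0.357626)+1/4·(-6.502808)≈-1.697227
n=12: y≈-1.697227, sp=-3, e=sp−y≈-1.302773; I≈-5.110808, D=e−e_prev≈1.339602; u=1·(-1.302773)+3/4·(-5.110808)+3/4·1.339602≈-4.131178; next y=1/5·(-1.697227)+1/4·(-4.131178)≈-1.372240
n=13: y≈-1.372240, sp=-3, e=sp−y≈-1.627760; I≈-6.738568, D=e−e_prev≈-0.324987; u=1·(-1.627760)+3/4·(-6.738568)+3/4·(-0.324987)≈-6.925427; next y=1/5·(-1.372240)+1/4·(-6.925427)≈-2.005805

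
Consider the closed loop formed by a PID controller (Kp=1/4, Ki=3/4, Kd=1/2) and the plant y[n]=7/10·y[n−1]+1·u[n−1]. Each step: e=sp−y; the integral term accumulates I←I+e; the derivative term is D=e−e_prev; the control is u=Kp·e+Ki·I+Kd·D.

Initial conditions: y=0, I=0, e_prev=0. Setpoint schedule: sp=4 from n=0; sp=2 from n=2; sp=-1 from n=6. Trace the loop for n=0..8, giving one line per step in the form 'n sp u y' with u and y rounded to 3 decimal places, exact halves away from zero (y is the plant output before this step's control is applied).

0 4 6.000 0.000
1 4 -2.000 6.000
2 2 2.200 2.200
3 2 -1.160 3.740
4 2 1.728 1.458
5 2 -0.942 2.749
6 -1 -2.708 0.982
7 -1 0.926 -2.021
8 -1 -2.108 -0.489

(exact arithmetic carried between steps; '≈' marks a value shown rounded to 6 d.p. or computed from one; I and e_prev carry over from the previous line; the table rounds u and y to 3 d.p., halves away from zero)
n=0: y=0, sp=4, e=sp−y=4; I=4, D=e−e_prev=4; u=1/4·4+3/4·4+1/2·4=6; next y=7/10·0+1·6=6
n=1: y=6, sp=4, e=sp−y=-2; I=2, D=e−e_prev=-6; u=1/4·(-2)+3/4·2+1/2·(-6)=-2; next y=7/10·6+1·(-2)=2.2
n=2: y=2.2, sp=2, e=sp−y=-0.2; I=1.8, D=e−e_prev=1.8; u=1/4·(-0.2)+3/4·1.8+1/2·1.8=2.2; next y=7/10·2.2+1·2.2=3.74
n=3: y=3.74, sp=2, e=sp−y=-1.74; I=0.06, D=e−e_prev=-1.54; u=1/4·(-1.74)+3/4·0.06+1/2·(-1.54)=-1.16; next y=7/10·3.74+1·(-1.16)=1.458
n=4: y=1.458, sp=2, e=sp−y=0.542; I=0.602, D=e−e_prev=2.282; u=1/4·0.542+3/4·0.602+1/2·2.282=1.728; next y=7/10·1.458+1·1.728=2.7486
n=5: y=2.7486, sp=2, e=sp−y=-0.7486; I=-0.1466, D=e−e_prev=-1.2906; u=1/4·(-0.7486)+3/4·(-0.1466)+1/2·(-1.2906)=-0.9424; next y=7/10·2.7486+1·(-0.9424)=0.98162
n=6: y=0.98162, sp=-1, e=sp−y=-1.98162; I=-2.12822, D=e−e_prev=-1.23302; u=1/4·(-1.98162)+3/4·(-2.12822)+1/2·(-1.23302)=-2.70808; next y=7/10·0.98162+1·(-2.70808)=-2.020946
n=7: y=-2.020946, sp=-1, e=sp−y=1.020946; I=-1.107274, D=e−e_prev=3.002566; u=1/4·1.020946+3/4·(-1.107274)+1/2·3.002566=0.926064; next y=7/10·(-2.020946)+1·0.926064≈-0.488598
n=8: y≈-0.488598, sp=-1, e=sp−y≈-0.511402; I≈-1.618676, D=e−e_prev≈-1.532348; u=1/4·(-0.511402)+3/4·(-1.618676)+1/2·(-1.532348)≈-2.108031; next y=7/10·(-0.488598)+1·(-2.108031)≈-2.450050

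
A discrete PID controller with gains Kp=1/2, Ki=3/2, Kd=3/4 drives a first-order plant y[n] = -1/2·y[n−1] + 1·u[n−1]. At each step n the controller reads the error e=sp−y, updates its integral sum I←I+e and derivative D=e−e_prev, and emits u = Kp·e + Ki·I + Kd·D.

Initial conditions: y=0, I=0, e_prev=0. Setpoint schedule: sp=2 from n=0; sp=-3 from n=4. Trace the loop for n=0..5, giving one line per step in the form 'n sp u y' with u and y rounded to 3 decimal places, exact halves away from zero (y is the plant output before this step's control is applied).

(exact arithmetic carried between steps; '≈' marks a value shown rounded to 6 d.p. or computed from one; I and e_prev carry over from the previous line; the table rounds u and y to 3 d.p., halves away from zero)
n=0: y=0, sp=2, e=sp−y=2; I=2, D=e−e_prev=2; u=1/2·2+3/2·2+3/4·2=5.5; next y=-1/2·0+1·5.5=5.5
n=1: y=5.5, sp=2, e=sp−y=-3.5; I=-1.5, D=e−e_prev=-5.5; u=1/2·(-3.5)+3/2·(-1.5)+3/4·(-5.5)=-8.125; next y=-1/2·5.5+1·(-8.125)=-10.875
n=2: y=-10.875, sp=2, e=sp−y=12.875; I=11.375, D=e−e_prev=16.375; u=1/2·12.875+3/2·11.375+3/4·16.375=35.78125; next y=-1/2·(-10.875)+1·35.78125=41.21875
n=3: y=41.21875, sp=2, e=sp−y=-39.21875; I=-27.84375, D=e−e_prev=-52.09375; u=1/2·(-39.21875)+3/2·(-27.84375)+3/4·(-52.09375)≈-100.445313; next y=-1/2·41.21875+1·(-100.445313)≈-121.054688
n=4: y≈-121.054688, sp=-3, e=sp−y≈118.054688; I≈90.210938, D=e−e_prev≈157.273438; u=1/2·118.054688+3/2·90.210938+3/4·157.273438≈312.298828; next y=-1/2·(-121.054688)+1·312.298828≈372.826172
n=5: y≈372.826172, sp=-3, e=sp−y≈-375.826172; I≈-285.615234, D=e−e_prev≈-493.880859; u=1/2·(-375.826172)+3/2·(-285.615234)+3/4·(-493.880859)≈-986.746582; next y=-1/2·372.826172+1·(-986.746582)≈-1173.159668

0 2 5.500 0.000
1 2 -8.125 5.500
2 2 35.781 -10.875
3 2 -100.445 41.219
4 -3 312.299 -121.055
5 -3 -986.747 372.826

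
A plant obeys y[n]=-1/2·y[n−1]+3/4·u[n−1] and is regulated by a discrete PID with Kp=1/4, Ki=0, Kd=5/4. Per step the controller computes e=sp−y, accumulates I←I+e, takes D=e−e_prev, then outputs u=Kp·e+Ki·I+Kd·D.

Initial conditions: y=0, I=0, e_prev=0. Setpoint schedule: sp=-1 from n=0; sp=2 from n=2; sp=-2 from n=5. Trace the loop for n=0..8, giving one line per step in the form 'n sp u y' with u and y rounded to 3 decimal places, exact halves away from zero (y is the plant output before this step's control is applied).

0 -1 -1.500 0.000
1 -1 1.438 -1.125
2 2 0.383 1.641
3 2 3.351 -0.533
4 2 -4.336 2.780
5 -2 4.937 -4.642
6 -2 -15.337 6.023
7 -2 28.801 -14.515
8 -2 -61.931 28.858

(exact arithmetic carried between steps; '≈' marks a value shown rounded to 6 d.p. or computed from one; I and e_prev carry over from the previous line; the table rounds u and y to 3 d.p., halves away from zero)
n=0: y=0, sp=-1, e=sp−y=-1; I=-1, D=e−e_prev=-1; u=1/4·(-1)+0·(-1)+5/4·(-1)=-1.5; next y=-1/2·0+3/4·(-1.5)=-1.125
n=1: y=-1.125, sp=-1, e=sp−y=0.125; I=-0.875, D=e−e_prev=1.125; u=1/4·0.125+0·(-0.875)+5/4·1.125=1.4375; next y=-1/2·(-1.125)+3/4·1.4375=1.640625
n=2: y=1.640625, sp=2, e=sp−y=0.359375; I=-0.515625, D=e−e_prev=0.234375; u=1/4·0.359375+0·(-0.515625)+5/4·0.234375≈0.382813; next y=-1/2·1.640625+3/4·0.382813≈-0.533203
n=3: y≈-0.533203, sp=2, e=sp−y≈2.533203; I≈2.017578, D=e−e_prev≈2.173828; u=1/4·2.533203+0·2.017578+5/4·2.173828≈3.350586; next y=-1/2·(-0.533203)+3/4·3.350586≈2.779541
n=4: y≈2.779541, sp=2, e=sp−y≈-0.779541; I≈1.238037, D=e−e_prev≈-3.312744; u=1/4·(-0.779541)+0·1.238037+5/4·(-3.312744)≈-4.335815; next y=-1/2·2.779541+3/4·(-4.335815)≈-4.641632
n=5: y≈-4.641632, sp=-2, e=sp−y≈2.641632; I≈3.879669, D=e−e_prev≈3.421173; u=1/4·2.641632+0·3.879669+5/4·3.421173≈4.936874; next y=-1/2·(-4.641632)+3/4·4.936874≈6.023472
n=6: y≈6.023472, sp=-2, e=sp−y≈-8.023472; I≈-4.143803, D=e−e_prev≈-10.665104; u=1/4·(-8.023472)+0·(-4.143803)+5/4·(-10.665104)≈-15.337248; next y=-1/2·6.023472+3/4·(-15.337248)≈-14.514672
n=7: y≈-14.514672, sp=-2, e=sp−y≈12.514672; I≈8.370869, D=e−e_prev≈20.538144; u=1/4·12.514672+0·8.370869+5/4·20.538144≈28.801347; next y=-1/2·(-14.514672)+3/4·28.801347≈28.858347
n=8: y≈28.858347, sp=-2, e=sp−y≈-30.858347; I≈-22.487477, D=e−e_prev≈-43.373018; u=1/4·(-30.858347)+0·(-22.487477)+5/4·(-43.373018)≈-61.930860; next y=-1/2·28.858347+3/4·(-61.930860)≈-60.877318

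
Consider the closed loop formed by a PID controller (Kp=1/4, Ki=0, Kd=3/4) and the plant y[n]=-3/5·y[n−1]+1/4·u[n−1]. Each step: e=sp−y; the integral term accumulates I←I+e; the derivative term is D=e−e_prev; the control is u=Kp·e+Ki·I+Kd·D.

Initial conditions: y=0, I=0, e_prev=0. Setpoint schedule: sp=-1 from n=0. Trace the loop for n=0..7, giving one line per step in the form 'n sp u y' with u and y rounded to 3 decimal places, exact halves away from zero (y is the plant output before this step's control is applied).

0 -1 -1.000 0.000
1 -1 0.000 -0.250
2 -1 -0.588 0.150
3 -1 0.099 -0.237
4 -1 -0.595 0.167
5 -1 0.124 -0.249
6 -1 -0.617 0.180
7 -1 0.148 -0.262

(exact arithmetic carried between steps; '≈' marks a value shown rounded to 6 d.p. or computed from one; I and e_prev carry over from the previous line; the table rounds u and y to 3 d.p., halves away from zero)
n=0: y=0, sp=-1, e=sp−y=-1; I=-1, D=e−e_prev=-1; u=1/4·(-1)+0·(-1)+3/4·(-1)=-1; next y=-3/5·0+1/4·(-1)=-0.25
n=1: y=-0.25, sp=-1, e=sp−y=-0.75; I=-1.75, D=e−e_prev=0.25; u=1/4·(-0.75)+0·(-1.75)+3/4·0.25=0; next y=-3/5·(-0.25)+1/4·0=0.15
n=2: y=0.15, sp=-1, e=sp−y=-1.15; I=-2.9, D=e−e_prev=-0.4; u=1/4·(-1.15)+0·(-2.9)+3/4·(-0.4)=-0.5875; next y=-3/5·0.15+1/4·(-0.5875)=-0.236875
n=3: y=-0.236875, sp=-1, e=sp−y=-0.763125; I=-3.663125, D=e−e_prev=0.386875; u=1/4·(-0.763125)+0·(-3.663125)+3/4·0.386875=0.099375; next y=-3/5·(-0.236875)+1/4·0.099375≈0.166969
n=4: y≈0.166969, sp=-1, e=sp−y≈-1.166969; I≈-4.830094, D=e−e_prev≈-0.403844; u=1/4·(-1.166969)+0·(-4.830094)+3/4·(-0.403844)≈-0.594625; next y=-3/5·0.166969+1/4·(-0.594625)≈-0.248838
n=5: y≈-0.248838, sp=-1, e=sp−y≈-0.751163; I≈-5.581256, D=e−e_prev≈0.415806; u=1/4·(-0.751163)+0·(-5.581256)+3/4·0.415806≈0.124064; next y=-3/5·(-0.248838)+1/4·0.124064≈0.180319
n=6: y≈0.180319, sp=-1, e=sp−y≈-1.180319; I≈-6.761575, D=e−e_prev≈-0.429156; u=1/4·(-1.180319)+0·(-6.761575)+3/4·(-0.429156)≈-0.616947; next y=-3/5·0.180319+1/4·(-0.616947)≈-0.262428
n=7: y≈-0.262428, sp=-1, e=sp−y≈-0.737572; I≈-7.499147, D=e−e_prev≈0.442746; u=1/4·(-0.737572)+0·(-7.499147)+3/4·0.442746≈0.147667; next y=-3/5·(-0.262428)+1/4·0.147667≈0.194373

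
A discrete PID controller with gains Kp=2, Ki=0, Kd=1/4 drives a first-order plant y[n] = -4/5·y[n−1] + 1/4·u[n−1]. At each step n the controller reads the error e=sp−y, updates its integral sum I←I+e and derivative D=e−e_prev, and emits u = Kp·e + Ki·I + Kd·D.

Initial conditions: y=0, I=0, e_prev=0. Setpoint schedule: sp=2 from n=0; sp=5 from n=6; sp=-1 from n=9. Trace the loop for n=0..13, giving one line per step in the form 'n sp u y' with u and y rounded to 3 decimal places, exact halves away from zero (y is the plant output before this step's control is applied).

0 2 4.500 0.000
1 2 1.469 1.125
2 2 5.480 -0.533
3 2 -0.175 1.796
4 2 7.781 -1.481
5 2 -3.412 3.130
6 5 19.085 -3.357
7 5 -7.617 7.457
8 5 29.571 -7.870
9 -1 -36.266 13.688
10 -1 46.461 -20.017
11 -1 -69.170 27.629
12 -1 93.548 -39.396
13 -1 -135.382 54.904

(exact arithmetic carried between steps; '≈' marks a value shown rounded to 6 d.p. or computed from one; I and e_prev carry over from the previous line; the table rounds u and y to 3 d.p., halves away from zero)
n=0: y=0, sp=2, e=sp−y=2; I=2, D=e−e_prev=2; u=2·2+0·2+1/4·2=4.5; next y=-4/5·0+1/4·4.5=1.125
n=1: y=1.125, sp=2, e=sp−y=0.875; I=2.875, D=e−e_prev=-1.125; u=2·0.875+0·2.875+1/4·(-1.125)=1.46875; next y=-4/5·1.125+1/4·1.46875≈-0.532813
n=2: y≈-0.532813, sp=2, e=sp−y≈2.532813; I≈5.407813, D=e−e_prev≈1.657813; u=2·2.532813+0·5.407813+1/4·1.657813≈5.480078; next y=-4/5·(-0.532813)+1/4·5.480078≈1.796270
n=3: y≈1.796270, sp=2, e=sp−y≈0.203730; I≈5.611543, D=e−e_prev≈-2.329082; u=2·0.203730+0·5.611543+1/4·(-2.329082)≈-0.174810; next y=-4/5·1.796270+1/4·(-0.174810)≈-1.480718
n=4: y≈-1.480718, sp=2, e=sp−y≈3.480718; I≈9.092261, D=e−e_prev≈3.276988; u=2·3.480718+0·9.092261+1/4·3.276988≈7.780683; next y=-4/5·(-1.480718)+1/4·7.780683≈3.129745
n=5: y≈3.129745, sp=2, e=sp−y≈-1.129745; I≈7.962516, D=e−e_prev≈-4.610463; u=2·(-1.129745)+0·7.962516+1/4·(-4.610463)≈-3.412106; next y=-4/5·3.129745+1/4·(-3.412106)≈-3.356823
n=6: y≈-3.356823, sp=5, e=sp−y≈8.356823; I≈16.319338, D=e−e_prev≈9.486568; u=2·8.356823+0·16.319338+1/4·9.486568≈19.085287; next y=-4/5·(-3.356823)+1/4·19.085287≈7.456780
n=7: y≈7.456780, sp=5, e=sp−y≈-2.456780; I≈13.862559, D=e−e_prev≈-10.813603; u=2·(-2.456780)+0·13.862559+1/4·(-10.813603)≈-7.616960; next y=-4/5·7.456780+1/4·(-7.616960)≈-7.869664
n=8: y≈-7.869664, sp=5, e=sp−y≈12.869664; I≈26.732223, D=e−e_prev≈15.326444; u=2·12.869664+0·26.732223+1/4·15.326444≈29.570939; next y=-4/5·(-7.869664)+1/4·29.570939≈13.688466
n=9: y≈13.688466, sp=-1, e=sp−y≈-14.688466; I≈12.043757, D=e−e_prev≈-27.558130; u=2·(-14.688466)+0·12.043757+1/4·(-27.558130)≈-36.266465; next y=-4/5·13.688466+1/4·(-36.266465)≈-20.017389
n=10: y≈-20.017389, sp=-1, e=sp−y≈19.017389; I≈31.061146, D=e−e_prev≈33.705855; u=2·19.017389+0·31.061146+1/4·33.705855≈46.461242; next y=-4/5·(-20.017389)+1/4·46.461242≈27.629222
n=11: y≈27.629222, sp=-1, e=sp−y≈-28.629222; I≈2.431924, D=e−e_prev≈-47.646610; u=2·(-28.629222)+0·2.431924+1/4·(-47.646610)≈-69.170096; next y=-4/5·27.629222+1/4·(-69.170096)≈-39.395901
n=12: y≈-39.395901, sp=-1, e=sp−y≈38.395901; I≈40.827825, D=e−e_prev≈67.025123; u=2·38.395901+0·40.827825+1/4·67.025123≈93.548083; next y=-4/5·(-39.395901)+1/4·93.548083≈54.903742
n=13: y≈54.903742, sp=-1, e=sp−y≈-55.903742; I≈-15.075917, D=e−e_prev≈-94.299643; u=2·(-55.903742)+0·(-15.075917)+1/4·(-94.299643)≈-135.382394; next y=-4/5·54.903742+1/4·(-135.382394)≈-77.768592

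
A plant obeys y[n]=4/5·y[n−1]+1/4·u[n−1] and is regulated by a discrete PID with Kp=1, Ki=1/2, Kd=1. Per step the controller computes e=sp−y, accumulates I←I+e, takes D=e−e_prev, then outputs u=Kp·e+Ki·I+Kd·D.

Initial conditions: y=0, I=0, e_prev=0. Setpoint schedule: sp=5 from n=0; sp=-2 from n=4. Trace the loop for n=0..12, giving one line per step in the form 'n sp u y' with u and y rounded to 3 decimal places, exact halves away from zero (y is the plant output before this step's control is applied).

0 5 12.500 0.000
1 5 2.188 3.125
2 5 6.445 3.047
3 5 4.839 4.049
4 -2 -12.183 4.449
5 -2 1.831 0.513
6 -2 -4.249 0.868
7 -2 -2.238 -0.368
8 -2 -3.075 -0.854
9 -2 -2.639 -1.452
10 -2 -2.588 -1.821
11 -2 -2.340 -2.104
12 -2 -2.160 -2.268

(exact arithmetic carried between steps; '≈' marks a value shown rounded to 6 d.p. or computed from one; I and e_prev carry over from the previous line; the table rounds u and y to 3 d.p., halves away from zero)
n=0: y=0, sp=5, e=sp−y=5; I=5, D=e−e_prev=5; u=1·5+1/2·5+1·5=12.5; next y=4/5·0+1/4·12.5=3.125
n=1: y=3.125, sp=5, e=sp−y=1.875; I=6.875, D=e−e_prev=-3.125; u=1·1.875+1/2·6.875+1·(-3.125)=2.1875; next y=4/5·3.125+1/4·2.1875=3.046875
n=2: y=3.046875, sp=5, e=sp−y=1.953125; I=8.828125, D=e−e_prev=0.078125; u=1·1.953125+1/2·8.828125+1·0.078125≈6.445313; next y=4/5·3.046875+1/4·6.445313≈4.048828
n=3: y≈4.048828, sp=5, e=sp−y≈0.951172; I≈9.779297, D=e−e_prev≈-1.001953; u=1·0.951172+1/2·9.779297+1·(-1.001953)≈4.838867; next y=4/5·4.048828+1/4·4.838867≈4.448779
n=4: y≈4.448779, sp=-2, e=sp−y≈-6.448779; I≈3.330518, D=e−e_prev≈-7.399951; u=1·(-6.448779)+1/2·3.330518+1·(-7.399951)≈-12.183472; next y=4/5·4.448779+1/4·(-12.183472)≈0.513156
n=5: y≈0.513156, sp=-2, e=sp−y≈-2.513156; I≈0.817362, D=e−e_prev≈3.935624; u=1·(-2.513156)+1/2·0.817362+1·3.935624≈1.831149; next y=4/5·0.513156+1/4·1.831149≈0.868312
n=6: y≈0.868312, sp=-2, e=sp−y≈-2.868312; I≈-2.050950, D=e−e_prev≈-0.355156; u=1·(-2.868312)+1/2·(-2.050950)+1·(-0.355156)≈-4.248943; next y=4/5·0.868312+1/4·(-4.248943)≈-0.367586
n=7: y≈-0.367586, sp=-2, e=sp−y≈-1.632414; I≈-3.683363, D=e−e_prev≈1.235898; u=1·(-1.632414)+1/2·(-3.683363)+1·1.235898≈-2.238197; next y=4/5·(-0.367586)+1/4·(-2.238197)≈-0.853618
n=8: y≈-0.853618, sp=-2, e=sp−y≈-1.146382; I≈-4.829745, D=e−e_prev≈0.486032; u=1·(-1.146382)+1/2·(-4.829745)+1·0.486032≈-3.075222; next y=4/5·(-0.853618)+1/4·(-3.075222)≈-1.451700
n=9: y≈-1.451700, sp=-2, e=sp−y≈-0.548300; I≈-5.378045, D=e−e_prev≈0.598082; u=1·(-0.548300)+1/2·(-5.378045)+1·0.598082≈-2.639240; next y=4/5·(-1.451700)+1/4·(-2.639240)≈-1.821170
n=10: y≈-1.821170, sp=-2, e=sp−y≈-0.178830; I≈-5.556875, D=e−e_prev≈0.369470; u=1·(-0.178830)+1/2·(-5.556875)+1·0.369470≈-2.587797; next y=4/5·(-1.821170)+1/4·(-2.587797)≈-2.103885
n=11: y≈-2.103885, sp=-2, e=sp−y≈0.103885; I≈-5.452989, D=e−e_prev≈0.282715; u=1·0.103885+1/2·(-5.452989)+1·0.282715≈-2.339894; next y=4/5·(-2.103885)+1/4·(-2.339894)≈-2.268082
n=12: y≈-2.268082, sp=-2, e=sp−y≈0.268082; I≈-5.184907, D=e−e_prev≈0.164196; u=1·0.268082+1/2·(-5.184907)+1·0.164196≈-2.160175; next y=4/5·(-2.268082)+1/4·(-2.160175)≈-2.354509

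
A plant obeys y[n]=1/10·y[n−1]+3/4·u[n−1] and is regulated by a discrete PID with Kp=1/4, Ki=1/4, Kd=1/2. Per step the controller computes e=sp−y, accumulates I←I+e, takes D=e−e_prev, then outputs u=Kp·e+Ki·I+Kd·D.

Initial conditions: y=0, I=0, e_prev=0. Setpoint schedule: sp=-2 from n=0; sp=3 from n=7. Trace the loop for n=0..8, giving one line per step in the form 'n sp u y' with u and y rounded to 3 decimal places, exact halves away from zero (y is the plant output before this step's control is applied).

(exact arithmetic carried between steps; '≈' marks a value shown rounded to 6 d.p. or computed from one; I and e_prev carry over from the previous line; the table rounds u and y to 3 d.p., halves away from zero)
n=0: y=0, sp=-2, e=sp−y=-2; I=-2, D=e−e_prev=-2; u=1/4·(-2)+1/4·(-2)+1/2·(-2)=-2; next y=1/10·0+3/4·(-2)=-1.5
n=1: y=-1.5, sp=-2, e=sp−y=-0.5; I=-2.5, D=e−e_prev=1.5; u=1/4·(-0.5)+1/4·(-2.5)+1/2·1.5=0; next y=1/10·(-1.5)+3/4·0=-0.15
n=2: y=-0.15, sp=-2, e=sp−y=-1.85; I=-4.35, D=e−e_prev=-1.35; u=1/4·(-1.85)+1/4·(-4.35)+1/2·(-1.35)=-2.225; next y=1/10·(-0.15)+3/4·(-2.225)=-1.68375
n=3: y=-1.68375, sp=-2, e=sp−y=-0.31625; I=-4.66625, D=e−e_prev=1.53375; u=1/4·(-0.31625)+1/4·(-4.66625)+1/2·1.53375=-0.47875; next y=1/10·(-1.68375)+3/4·(-0.47875)≈-0.527438
n=4: y≈-0.527438, sp=-2, e=sp−y≈-1.472563; I≈-6.138813, D=e−e_prev≈-1.156313; u=1/4·(-1.472563)+1/4·(-6.138813)+1/2·(-1.156313)≈-2.481; next y=1/10·(-0.527438)+3/4·(-2.481)≈-1.913494
n=5: y≈-1.913494, sp=-2, e=sp−y≈-0.086506; I≈-6.225319, D=e−e_prev≈1.386056; u=1/4·(-0.086506)+1/4·(-6.225319)+1/2·1.386056≈-0.884928; next y=1/10·(-1.913494)+3/4·(-0.884928)≈-0.855045
n=6: y≈-0.855045, sp=-2, e=sp−y≈-1.144955; I≈-7.370273, D=e−e_prev≈-1.058448; u=1/4·(-1.144955)+1/4·(-7.370273)+1/2·(-1.058448)≈-2.658031; next y=1/10·(-0.855045)+3/4·(-2.658031)≈-2.079028
n=7: y≈-2.079028, sp=3, e=sp−y≈5.079028; I≈-2.291245, D=e−e_prev≈6.223982; u=1/4·5.079028+1/4·(-2.291245)+1/2·6.223982≈3.808937; next y=1/10·(-2.079028)+3/4·3.808937≈2.648800
n=8: y≈2.648800, sp=3, e=sp−y≈0.351200; I≈-1.940045, D=e−e_prev≈-4.727828; u=1/4·0.351200+1/4·(-1.940045)+1/2·(-4.727828)≈-2.761125; next y=1/10·2.648800+3/4·(-2.761125)≈-1.805964

0 -2 -2.000 0.000
1 -2 0.000 -1.500
2 -2 -2.225 -0.150
3 -2 -0.479 -1.684
4 -2 -2.481 -0.527
5 -2 -0.885 -1.913
6 -2 -2.658 -0.855
7 3 3.809 -2.079
8 3 -2.761 2.649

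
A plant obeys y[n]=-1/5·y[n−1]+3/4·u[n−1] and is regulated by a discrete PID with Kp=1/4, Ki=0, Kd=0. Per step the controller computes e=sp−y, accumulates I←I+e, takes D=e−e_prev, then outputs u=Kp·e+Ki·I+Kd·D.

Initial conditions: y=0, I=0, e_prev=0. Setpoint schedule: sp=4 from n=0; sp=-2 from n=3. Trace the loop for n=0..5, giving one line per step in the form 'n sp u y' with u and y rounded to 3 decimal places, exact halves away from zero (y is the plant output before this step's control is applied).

(exact arithmetic carried between steps; '≈' marks a value shown rounded to 6 d.p. or computed from one; I and e_prev carry over from the previous line; the table rounds u and y to 3 d.p., halves away from zero)
n=0: y=0, sp=4, e=sp−y=4; I=4, D=e−e_prev=4; u=1/4·4+0·4+0·4=1; next y=-1/5·0+3/4·1=0.75
n=1: y=0.75, sp=4, e=sp−y=3.25; I=7.25, D=e−e_prev=-0.75; u=1/4·3.25+0·7.25+0·(-0.75)=0.8125; next y=-1/5·0.75+3/4·0.8125=0.459375
n=2: y=0.459375, sp=4, e=sp−y=3.540625; I=10.790625, D=e−e_prev=0.290625; u=1/4·3.540625+0·10.790625+0·0.290625≈0.885156; next y=-1/5·0.459375+3/4·0.885156≈0.571992
n=3: y≈0.571992, sp=-2, e=sp−y≈-2.571992; I≈8.218633, D=e−e_prev≈-6.112617; u=1/4·(-2.571992)+0·8.218633+0·(-6.112617)≈-0.642998; next y=-1/5·0.571992+3/4·(-0.642998)≈-0.596647
n=4: y≈-0.596647, sp=-2, e=sp−y≈-1.403353; I≈6.815280, D=e−e_prev≈1.168639; u=1/4·(-1.403353)+0·6.815280+0·1.168639≈-0.350838; next y=-1/5·(-0.596647)+3/4·(-0.350838)≈-0.143799
n=5: y≈-0.143799, sp=-2, e=sp−y≈-1.856201; I≈4.959079, D=e−e_prev≈-0.452848; u=1/4·(-1.856201)+0·4.959079+0·(-0.452848)≈-0.464050; next y=-1/5·(-0.143799)+3/4·(-0.464050)≈-0.319278

0 4 1.000 0.000
1 4 0.813 0.750
2 4 0.885 0.459
3 -2 -0.643 0.572
4 -2 -0.351 -0.597
5 -2 -0.464 -0.144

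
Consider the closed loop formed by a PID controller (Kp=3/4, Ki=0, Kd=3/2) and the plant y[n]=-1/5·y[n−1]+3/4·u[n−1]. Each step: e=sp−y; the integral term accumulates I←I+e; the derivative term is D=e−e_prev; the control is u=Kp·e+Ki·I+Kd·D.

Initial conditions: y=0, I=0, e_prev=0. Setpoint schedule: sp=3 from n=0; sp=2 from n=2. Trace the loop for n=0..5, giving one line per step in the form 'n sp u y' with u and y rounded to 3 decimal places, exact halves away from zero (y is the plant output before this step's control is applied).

(exact arithmetic carried between steps; '≈' marks a value shown rounded to 6 d.p. or computed from one; I and e_prev carry over from the previous line; the table rounds u and y to 3 d.p., halves away from zero)
n=0: y=0, sp=3, e=sp−y=3; I=3, D=e−e_prev=3; u=3/4·3+0·3+3/2·3=6.75; next y=-1/5·0+3/4·6.75=5.0625
n=1: y=5.0625, sp=3, e=sp−y=-2.0625; I=0.9375, D=e−e_prev=-5.0625; u=3/4·(-2.0625)+0·0.9375+3/2·(-5.0625)=-9.140625; next y=-1/5·5.0625+3/4·(-9.140625)≈-7.867969
n=2: y≈-7.867969, sp=2, e=sp−y≈9.867969; I≈10.805469, D=e−e_prev≈11.930469; u=3/4·9.867969+0·10.805469+3/2·11.930469≈25.296680; next y=-1/5·(-7.867969)+3/4·25.296680≈20.546104
n=3: y≈20.546104, sp=2, e=sp−y≈-18.546104; I≈-7.740635, D=e−e_prev≈-28.414072; u=3/4·(-18.546104)+0·(-7.740635)+3/2·(-28.414072)≈-56.530686; next y=-1/5·20.546104+3/4·(-56.530686)≈-46.507235
n=4: y≈-46.507235, sp=2, e=sp−y≈48.507235; I≈40.766600, D=e−e_prev≈67.053339; u=3/4·48.507235+0·40.766600+3/2·67.053339≈136.960435; next y=-1/5·(-46.507235)+3/4·136.960435≈112.021773
n=5: y≈112.021773, sp=2, e=sp−y≈-110.021773; I≈-69.255172, D=e−e_prev≈-158.529008; u=3/4·(-110.021773)+0·(-69.255172)+3/2·(-158.529008)≈-320.309842; next y=-1/5·112.021773+3/4·(-320.309842)≈-262.636736

0 3 6.750 0.000
1 3 -9.141 5.063
2 2 25.297 -7.868
3 2 -56.531 20.546
4 2 136.960 -46.507
5 2 -320.310 112.022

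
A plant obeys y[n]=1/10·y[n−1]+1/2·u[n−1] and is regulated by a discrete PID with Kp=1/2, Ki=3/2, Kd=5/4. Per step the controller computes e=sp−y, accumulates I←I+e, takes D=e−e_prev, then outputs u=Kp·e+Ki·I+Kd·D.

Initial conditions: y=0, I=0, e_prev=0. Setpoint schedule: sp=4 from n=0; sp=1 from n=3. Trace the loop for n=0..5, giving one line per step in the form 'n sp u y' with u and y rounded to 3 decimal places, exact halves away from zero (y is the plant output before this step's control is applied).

0 4 13.000 0.000
1 4 -7.125 6.500
2 4 27.841 -2.913
3 1 -37.066 13.629
4 1 68.515 -17.170
5 1 -104.289 32.540

(exact arithmetic carried between steps; '≈' marks a value shown rounded to 6 d.p. or computed from one; I and e_prev carry over from the previous line; the table rounds u and y to 3 d.p., halves away from zero)
n=0: y=0, sp=4, e=sp−y=4; I=4, D=e−e_prev=4; u=1/2·4+3/2·4+5/4·4=13; next y=1/10·0+1/2·13=6.5
n=1: y=6.5, sp=4, e=sp−y=-2.5; I=1.5, D=e−e_prev=-6.5; u=1/2·(-2.5)+3/2·1.5+5/4·(-6.5)=-7.125; next y=1/10·6.5+1/2·(-7.125)=-2.9125
n=2: y=-2.9125, sp=4, e=sp−y=6.9125; I=8.4125, D=e−e_prev=9.4125; u=1/2·6.9125+3/2·8.4125+5/4·9.4125=27.840625; next y=1/10·(-2.9125)+1/2·27.840625≈13.629063
n=3: y≈13.629063, sp=1, e=sp−y≈-12.629063; I≈-4.216563, D=e−e_prev≈-19.541563; u=1/2·(-12.629063)+3/2·(-4.216563)+5/4·(-19.541563)≈-37.066328; next y=1/10·13.629063+1/2·(-37.066328)≈-17.170258
n=4: y≈-17.170258, sp=1, e=sp−y≈18.170258; I≈13.953695, D=e−e_prev≈30.799320; u=1/2·18.170258+3/2·13.953695+5/4·30.799320≈68.514822; next y=1/10·(-17.170258)+1/2·68.514822≈32.540385
n=5: y≈32.540385, sp=1, e=sp−y≈-31.540385; I≈-17.586690, D=e−e_prev≈-49.710643; u=1/2·(-31.540385)+3/2·(-17.586690)+5/4·(-49.710643)≈-104.288532; next y=1/10·32.540385+1/2·(-104.288532)≈-48.890227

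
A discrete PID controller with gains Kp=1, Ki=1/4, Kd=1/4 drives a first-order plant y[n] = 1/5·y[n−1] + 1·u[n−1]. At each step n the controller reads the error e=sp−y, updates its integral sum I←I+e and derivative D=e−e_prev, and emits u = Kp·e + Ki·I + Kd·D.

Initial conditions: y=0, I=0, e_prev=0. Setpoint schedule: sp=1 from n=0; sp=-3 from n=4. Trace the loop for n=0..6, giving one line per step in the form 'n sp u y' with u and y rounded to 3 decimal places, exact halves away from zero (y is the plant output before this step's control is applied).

0 1 1.500 0.000
1 1 -0.750 1.500
2 1 2.425 -0.450
3 1 -1.878 2.335
4 -3 -1.897 -1.411
5 -3 -1.078 -2.179
6 -3 -2.473 -1.514

(exact arithmetic carried between steps; '≈' marks a value shown rounded to 6 d.p. or computed from one; I and e_prev carry over from the previous line; the table rounds u and y to 3 d.p., halves away from zero)
n=0: y=0, sp=1, e=sp−y=1; I=1, D=e−e_prev=1; u=1·1+1/4·1+1/4·1=1.5; next y=1/5·0+1·1.5=1.5
n=1: y=1.5, sp=1, e=sp−y=-0.5; I=0.5, D=e−e_prev=-1.5; u=1·(-0.5)+1/4·0.5+1/4·(-1.5)=-0.75; next y=1/5·1.5+1·(-0.75)=-0.45
n=2: y=-0.45, sp=1, e=sp−y=1.45; I=1.95, D=e−e_prev=1.95; u=1·1.45+1/4·1.95+1/4·1.95=2.425; next y=1/5·(-0.45)+1·2.425=2.335
n=3: y=2.335, sp=1, e=sp−y=-1.335; I=0.615, D=e−e_prev=-2.785; u=1·(-1.335)+1/4·0.615+1/4·(-2.785)=-1.8775; next y=1/5·2.335+1·(-1.8775)=-1.4105
n=4: y=-1.4105, sp=-3, e=sp−y=-1.5895; I=-0.9745, D=e−e_prev=-0.2545; u=1·(-1.5895)+1/4·(-0.9745)+1/4·(-0.2545)=-1.89675; next y=1/5·(-1.4105)+1·(-1.89675)=-2.17885
n=5: y=-2.17885, sp=-3, e=sp−y=-0.82115; I=-1.79565, D=e−e_prev=0.76835; u=1·(-0.82115)+1/4·(-1.79565)+1/4·0.76835=-1.077975; next y=1/5·(-2.17885)+1·(-1.077975)=-1.513745
n=6: y=-1.513745, sp=-3, e=sp−y=-1.486255; I=-3.281905, D=e−e_prev=-0.665105; u=1·(-1.486255)+1/4·(-3.281905)+1/4·(-0.665105)≈-2.473008; next y=1/5·(-1.513745)+1·(-2.473008)≈-2.775757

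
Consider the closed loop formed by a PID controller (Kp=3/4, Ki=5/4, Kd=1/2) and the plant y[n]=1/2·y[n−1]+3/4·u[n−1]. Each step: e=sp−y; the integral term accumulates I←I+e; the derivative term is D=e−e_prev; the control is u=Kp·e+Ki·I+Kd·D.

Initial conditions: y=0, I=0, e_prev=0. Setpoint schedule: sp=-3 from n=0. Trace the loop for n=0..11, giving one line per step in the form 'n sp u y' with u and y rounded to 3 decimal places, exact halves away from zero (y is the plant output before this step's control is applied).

0 -3 -7.500 0.000
1 -3 4.313 -5.625
2 -3 -10.336 0.422
3 -3 8.317 -7.541
4 -3 -15.009 2.468
5 -3 14.387 -10.023
6 -3 -22.584 5.779
7 -3 23.912 -14.049
8 -3 -34.587 10.910
9 -3 38.993 -20.485
10 -3 -53.566 19.002
11 -3 62.864 -30.674

(exact arithmetic carried between steps; '≈' marks a value shown rounded to 6 d.p. or computed from one; I and e_prev carry over from the previous line; the table rounds u and y to 3 d.p., halves away from zero)
n=0: y=0, sp=-3, e=sp−y=-3; I=-3, D=e−e_prev=-3; u=3/4·(-3)+5/4·(-3)+1/2·(-3)=-7.5; next y=1/2·0+3/4·(-7.5)=-5.625
n=1: y=-5.625, sp=-3, e=sp−y=2.625; I=-0.375, D=e−e_prev=5.625; u=3/4·2.625+5/4·(-0.375)+1/2·5.625=4.3125; next y=1/2·(-5.625)+3/4·4.3125=0.421875
n=2: y=0.421875, sp=-3, e=sp−y=-3.421875; I=-3.796875, D=e−e_prev=-6.046875; u=3/4·(-3.421875)+5/4·(-3.796875)+1/2·(-6.046875)≈-10.335938; next y=1/2·0.421875+3/4·(-10.335938)≈-7.541016
n=3: y≈-7.541016, sp=-3, e=sp−y≈4.541016; I≈0.744141, D=e−e_prev≈7.962891; u=3/4·4.541016+5/4·0.744141+1/2·7.962891≈8.317383; next y=1/2·(-7.541016)+3/4·8.317383≈2.467529
n=4: y≈2.467529, sp=-3, e=sp−y≈-5.467529; I≈-4.723389, D=e−e_prev≈-10.008545; u=3/4·(-5.467529)+5/4·(-4.723389)+1/2·(-10.008545)≈-15.009155; next y=1/2·2.467529+3/4·(-15.009155)≈-10.023102
n=5: y≈-10.023102, sp=-3, e=sp−y≈7.023102; I≈2.299713, D=e−e_prev≈12.490631; u=3/4·7.023102+5/4·2.299713+1/2·12.490631≈14.387283; next y=1/2·(-10.023102)+3/4·14.387283≈5.778912
n=6: y≈5.778912, sp=-3, e=sp−y≈-8.778912; I≈-6.479198, D=e−e_prev≈-15.802013; u=3/4·(-8.778912)+5/4·(-6.479198)+1/2·(-15.802013)≈-22.584188; next y=1/2·5.778912+3/4·(-22.584188)≈-14.048686
n=7: y≈-14.048686, sp=-3, e=sp−y≈11.048686; I≈4.569487, D=e−e_prev≈19.827597; u=3/4·11.048686+5/4·4.569487+1/2·19.827597≈23.912172; next y=1/2·(-14.048686)+3/4·23.912172≈10.909786
n=8: y≈10.909786, sp=-3, e=sp−y≈-13.909786; I≈-9.340299, D=e−e_prev≈-24.958471; u=3/4·(-13.909786)+5/4·(-9.340299)+1/2·(-24.958471)≈-34.586949; next y=1/2·10.909786+3/4·(-34.586949)≈-20.485319
n=9: y≈-20.485319, sp=-3, e=sp−y≈17.485319; I≈8.145020, D=e−e_prev≈31.395105; u=3/4·17.485319+5/4·8.145020+1/2·31.395105≈38.992816; next y=1/2·(-20.485319)+3/4·38.992816≈19.001953
n=10: y≈19.001953, sp=-3, e=sp−y≈-22.001953; I≈-13.856933, D=e−e_prev≈-39.487271; u=3/4·(-22.001953)+5/4·(-13.856933)+1/2·(-39.487271)≈-53.566266; next y=1/2·19.001953+3/4·(-53.566266)≈-30.673723
n=11: y≈-30.673723, sp=-3, e=sp−y≈27.673723; I≈13.816790, D=e−e_prev≈49.675676; u=3/4·27.673723+5/4·13.816790+1/2·49.675676≈62.864118; next y=1/2·(-30.673723)+3/4·62.864118≈31.811227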